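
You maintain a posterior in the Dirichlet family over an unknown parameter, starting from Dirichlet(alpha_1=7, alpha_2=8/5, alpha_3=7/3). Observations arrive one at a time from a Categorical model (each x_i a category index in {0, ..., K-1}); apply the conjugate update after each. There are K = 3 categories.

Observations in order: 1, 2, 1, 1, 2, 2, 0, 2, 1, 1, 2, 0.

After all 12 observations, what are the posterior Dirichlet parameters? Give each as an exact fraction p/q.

alpha_1=9, alpha_2=33/5, alpha_3=22/3

obs 1: x=1 → posterior Dirichlet(7, 13/5, 7/3)
obs 2: x=2 → posterior Dirichlet(7, 13/5, 10/3)
obs 3: x=1 → posterior Dirichlet(7, 18/5, 10/3)
obs 4: x=1 → posterior Dirichlet(7, 23/5, 10/3)
obs 5: x=2 → posterior Dirichlet(7, 23/5, 13/3)
obs 6: x=2 → posterior Dirichlet(7, 23/5, 16/3)
obs 7: x=0 → posterior Dirichlet(8, 23/5, 16/3)
obs 8: x=2 → posterior Dirichlet(8, 23/5, 19/3)
obs 9: x=1 → posterior Dirichlet(8, 28/5, 19/3)
obs 10: x=1 → posterior Dirichlet(8, 33/5, 19/3)
obs 11: x=2 → posterior Dirichlet(8, 33/5, 22/3)
obs 12: x=0 → posterior Dirichlet(9, 33/5, 22/3)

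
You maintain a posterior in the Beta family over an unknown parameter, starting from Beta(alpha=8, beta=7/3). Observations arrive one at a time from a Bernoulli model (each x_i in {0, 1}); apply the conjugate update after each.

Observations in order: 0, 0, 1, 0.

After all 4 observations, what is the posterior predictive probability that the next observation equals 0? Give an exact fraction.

obs 1: x=0 → posterior Beta(8, 10/3)
obs 2: x=0 → posterior Beta(8, 13/3)
obs 3: x=1 → posterior Beta(9, 13/3)
obs 4: x=0 → posterior Beta(9, 16/3)

16/43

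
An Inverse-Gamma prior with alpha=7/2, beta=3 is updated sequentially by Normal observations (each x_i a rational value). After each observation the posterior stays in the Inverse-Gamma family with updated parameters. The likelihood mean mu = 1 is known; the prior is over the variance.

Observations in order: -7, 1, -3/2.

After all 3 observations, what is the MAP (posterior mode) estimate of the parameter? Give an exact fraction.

obs 1: x=-7 → posterior Inverse-Gamma(4, 35)
obs 2: x=1 → posterior Inverse-Gamma(9/2, 35)
obs 3: x=-3/2 → posterior Inverse-Gamma(5, 305/8)

305/48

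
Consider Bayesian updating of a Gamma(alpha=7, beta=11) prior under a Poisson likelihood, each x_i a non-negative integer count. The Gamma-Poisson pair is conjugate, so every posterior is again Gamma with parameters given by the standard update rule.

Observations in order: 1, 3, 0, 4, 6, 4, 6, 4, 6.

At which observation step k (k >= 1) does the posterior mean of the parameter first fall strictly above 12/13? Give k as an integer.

obs 1: x=1 → posterior Gamma(8, 12)
obs 2: x=3 → posterior Gamma(11, 13)
obs 3: x=0 → posterior Gamma(11, 14)
obs 4: x=4 → posterior Gamma(15, 15)
obs 5: x=6 → posterior Gamma(21, 16)
obs 6: x=4 → posterior Gamma(25, 17)
obs 7: x=6 → posterior Gamma(31, 18)
obs 8: x=4 → posterior Gamma(35, 19)
obs 9: x=6 → posterior Gamma(41, 20)

k = 4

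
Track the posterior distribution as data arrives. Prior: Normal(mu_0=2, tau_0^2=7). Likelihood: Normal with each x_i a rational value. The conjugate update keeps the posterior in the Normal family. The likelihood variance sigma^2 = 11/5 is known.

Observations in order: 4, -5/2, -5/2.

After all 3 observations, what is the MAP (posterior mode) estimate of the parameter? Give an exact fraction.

-13/116

obs 1: x=4 → posterior Normal(81/23, 77/46)
obs 2: x=-5/2 → posterior Normal(149/162, 77/81)
obs 3: x=-5/2 → posterior Normal(-13/116, 77/116)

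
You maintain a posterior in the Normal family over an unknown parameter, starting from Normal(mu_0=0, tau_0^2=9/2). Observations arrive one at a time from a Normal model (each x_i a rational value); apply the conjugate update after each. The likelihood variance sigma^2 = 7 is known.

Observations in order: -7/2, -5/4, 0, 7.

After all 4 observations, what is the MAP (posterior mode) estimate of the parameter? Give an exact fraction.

81/200

obs 1: x=-7/2 → posterior Normal(-63/46, 63/23)
obs 2: x=-5/4 → posterior Normal(-171/128, 63/32)
obs 3: x=0 → posterior Normal(-171/164, 63/41)
obs 4: x=7 → posterior Normal(81/200, 63/50)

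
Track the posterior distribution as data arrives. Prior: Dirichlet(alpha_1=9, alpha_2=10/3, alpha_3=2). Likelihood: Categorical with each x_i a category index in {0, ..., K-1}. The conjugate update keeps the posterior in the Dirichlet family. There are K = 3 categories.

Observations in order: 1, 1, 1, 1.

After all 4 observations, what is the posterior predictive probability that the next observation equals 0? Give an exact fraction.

27/55

obs 1: x=1 → posterior Dirichlet(9, 13/3, 2)
obs 2: x=1 → posterior Dirichlet(9, 16/3, 2)
obs 3: x=1 → posterior Dirichlet(9, 19/3, 2)
obs 4: x=1 → posterior Dirichlet(9, 22/3, 2)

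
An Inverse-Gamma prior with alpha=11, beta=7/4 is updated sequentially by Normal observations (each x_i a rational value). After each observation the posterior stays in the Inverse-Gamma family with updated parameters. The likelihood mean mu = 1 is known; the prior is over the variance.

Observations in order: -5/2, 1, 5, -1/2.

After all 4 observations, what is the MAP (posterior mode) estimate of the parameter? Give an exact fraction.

17/14

obs 1: x=-5/2 → posterior Inverse-Gamma(23/2, 63/8)
obs 2: x=1 → posterior Inverse-Gamma(12, 63/8)
obs 3: x=5 → posterior Inverse-Gamma(25/2, 127/8)
obs 4: x=-1/2 → posterior Inverse-Gamma(13, 17)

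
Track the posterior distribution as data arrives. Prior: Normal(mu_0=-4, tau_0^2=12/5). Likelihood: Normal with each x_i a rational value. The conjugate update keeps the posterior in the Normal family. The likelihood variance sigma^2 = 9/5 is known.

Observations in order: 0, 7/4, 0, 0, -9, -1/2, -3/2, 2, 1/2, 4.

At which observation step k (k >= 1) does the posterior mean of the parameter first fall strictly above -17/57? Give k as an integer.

obs 1: x=0 → posterior Normal(-12/7, 36/35)
obs 2: x=7/4 → posterior Normal(-5/11, 36/55)
obs 3: x=0 → posterior Normal(-1/3, 12/25)
obs 4: x=0 → posterior Normal(-5/19, 36/95)
obs 5: x=-9 → posterior Normal(-41/23, 36/115)
obs 6: x=-1/2 → posterior Normal(-43/27, 4/15)
obs 7: x=-3/2 → posterior Normal(-49/31, 36/155)
obs 8: x=2 → posterior Normal(-41/35, 36/175)
obs 9: x=1/2 → posterior Normal(-1, 12/65)
obs 10: x=4 → posterior Normal(-23/43, 36/215)

k = 4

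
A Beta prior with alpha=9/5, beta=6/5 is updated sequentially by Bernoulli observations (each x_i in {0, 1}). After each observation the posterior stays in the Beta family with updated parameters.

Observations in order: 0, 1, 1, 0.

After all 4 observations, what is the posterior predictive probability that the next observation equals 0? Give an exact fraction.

16/35

obs 1: x=0 → posterior Beta(9/5, 11/5)
obs 2: x=1 → posterior Beta(14/5, 11/5)
obs 3: x=1 → posterior Beta(19/5, 11/5)
obs 4: x=0 → posterior Beta(19/5, 16/5)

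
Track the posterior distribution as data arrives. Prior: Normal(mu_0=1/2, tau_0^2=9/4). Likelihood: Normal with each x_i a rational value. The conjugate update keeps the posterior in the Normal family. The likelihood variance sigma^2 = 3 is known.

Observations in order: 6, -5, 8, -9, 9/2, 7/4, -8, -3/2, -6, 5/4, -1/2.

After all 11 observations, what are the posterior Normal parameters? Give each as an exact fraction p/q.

obs 1: x=6 → posterior Normal(20/7, 9/7)
obs 2: x=-5 → posterior Normal(1/2, 9/10)
obs 3: x=8 → posterior Normal(29/13, 9/13)
obs 4: x=-9 → posterior Normal(1/8, 9/16)
obs 5: x=9/2 → posterior Normal(31/38, 9/19)
obs 6: x=7/4 → posterior Normal(83/88, 9/22)
obs 7: x=-8 → posterior Normal(-13/100, 9/25)
obs 8: x=-3/2 → posterior Normal(-31/112, 9/28)
obs 9: x=-6 → posterior Normal(-103/124, 9/31)
obs 10: x=5/4 → posterior Normal(-11/17, 9/34)
obs 11: x=-1/2 → posterior Normal(-47/74, 9/37)

mu_0=-47/74, tau_0^2=9/37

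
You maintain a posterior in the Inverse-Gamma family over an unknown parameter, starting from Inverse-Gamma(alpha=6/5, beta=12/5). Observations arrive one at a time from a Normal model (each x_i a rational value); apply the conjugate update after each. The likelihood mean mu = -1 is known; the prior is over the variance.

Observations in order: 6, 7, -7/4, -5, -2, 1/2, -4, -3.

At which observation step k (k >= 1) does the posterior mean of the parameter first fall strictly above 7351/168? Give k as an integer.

k = 2

obs 1: x=6 → posterior Inverse-Gamma(17/10, 269/10)
obs 2: x=7 → posterior Inverse-Gamma(11/5, 589/10)
obs 3: x=-7/4 → posterior Inverse-Gamma(27/10, 9469/160)
obs 4: x=-5 → posterior Inverse-Gamma(16/5, 10749/160)
obs 5: x=-2 → posterior Inverse-Gamma(37/10, 10829/160)
obs 6: x=1/2 → posterior Inverse-Gamma(21/5, 11009/160)
obs 7: x=-4 → posterior Inverse-Gamma(47/10, 11729/160)
obs 8: x=-3 → posterior Inverse-Gamma(26/5, 12049/160)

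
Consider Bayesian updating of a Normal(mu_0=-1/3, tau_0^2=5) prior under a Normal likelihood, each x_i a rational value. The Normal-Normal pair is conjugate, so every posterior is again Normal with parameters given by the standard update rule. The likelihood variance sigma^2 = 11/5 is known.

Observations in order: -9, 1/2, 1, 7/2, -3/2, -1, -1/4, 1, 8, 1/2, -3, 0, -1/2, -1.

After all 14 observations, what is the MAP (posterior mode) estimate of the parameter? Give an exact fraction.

obs 1: x=-9 → posterior Normal(-343/54, 55/36)
obs 2: x=1/2 → posterior Normal(-1297/366, 55/61)
obs 3: x=1 → posterior Normal(-1147/516, 55/86)
obs 4: x=7/2 → posterior Normal(-311/333, 55/111)
obs 5: x=-3/2 → posterior Normal(-847/816, 55/136)
obs 6: x=-1 → posterior Normal(-997/966, 55/161)
obs 7: x=-1/4 → posterior Normal(-2069/2232, 55/186)
obs 8: x=1 → posterior Normal(-1769/2532, 55/211)
obs 9: x=8 → posterior Normal(631/2832, 55/236)
obs 10: x=1/2 → posterior Normal(781/3132, 55/261)
obs 11: x=-3 → posterior Normal(-119/3432, 5/26)
obs 12: x=0 → posterior Normal(-119/3732, 55/311)
obs 13: x=-1/2 → posterior Normal(-269/4032, 55/336)
obs 14: x=-1 → posterior Normal(-569/4332, 55/361)

-569/4332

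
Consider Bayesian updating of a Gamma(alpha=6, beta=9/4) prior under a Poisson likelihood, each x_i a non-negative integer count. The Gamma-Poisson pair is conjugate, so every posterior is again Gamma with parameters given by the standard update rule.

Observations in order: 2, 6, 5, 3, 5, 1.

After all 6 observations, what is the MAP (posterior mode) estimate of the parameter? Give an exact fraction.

obs 1: x=2 → posterior Gamma(8, 13/4)
obs 2: x=6 → posterior Gamma(14, 17/4)
obs 3: x=5 → posterior Gamma(19, 21/4)
obs 4: x=3 → posterior Gamma(22, 25/4)
obs 5: x=5 → posterior Gamma(27, 29/4)
obs 6: x=1 → posterior Gamma(28, 33/4)

36/11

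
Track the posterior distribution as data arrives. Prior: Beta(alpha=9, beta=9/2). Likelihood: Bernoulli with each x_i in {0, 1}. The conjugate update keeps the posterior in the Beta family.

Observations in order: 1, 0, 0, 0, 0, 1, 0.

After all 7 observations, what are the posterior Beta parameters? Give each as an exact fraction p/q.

alpha=11, beta=19/2

obs 1: x=1 → posterior Beta(10, 9/2)
obs 2: x=0 → posterior Beta(10, 11/2)
obs 3: x=0 → posterior Beta(10, 13/2)
obs 4: x=0 → posterior Beta(10, 15/2)
obs 5: x=0 → posterior Beta(10, 17/2)
obs 6: x=1 → posterior Beta(11, 17/2)
obs 7: x=0 → posterior Beta(11, 19/2)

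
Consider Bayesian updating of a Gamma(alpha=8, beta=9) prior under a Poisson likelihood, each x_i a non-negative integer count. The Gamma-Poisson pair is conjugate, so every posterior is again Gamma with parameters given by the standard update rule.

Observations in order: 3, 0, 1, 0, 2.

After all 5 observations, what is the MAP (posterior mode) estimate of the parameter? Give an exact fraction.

obs 1: x=3 → posterior Gamma(11, 10)
obs 2: x=0 → posterior Gamma(11, 11)
obs 3: x=1 → posterior Gamma(12, 12)
obs 4: x=0 → posterior Gamma(12, 13)
obs 5: x=2 → posterior Gamma(14, 14)

13/14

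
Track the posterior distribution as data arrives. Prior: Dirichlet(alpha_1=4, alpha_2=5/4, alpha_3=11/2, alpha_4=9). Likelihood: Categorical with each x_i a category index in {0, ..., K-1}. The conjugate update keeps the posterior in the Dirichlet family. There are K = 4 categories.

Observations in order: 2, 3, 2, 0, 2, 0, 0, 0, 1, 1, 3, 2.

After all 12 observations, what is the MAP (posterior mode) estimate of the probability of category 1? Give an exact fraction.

3/37

obs 1: x=2 → posterior Dirichlet(4, 5/4, 13/2, 9)
obs 2: x=3 → posterior Dirichlet(4, 5/4, 13/2, 10)
obs 3: x=2 → posterior Dirichlet(4, 5/4, 15/2, 10)
obs 4: x=0 → posterior Dirichlet(5, 5/4, 15/2, 10)
obs 5: x=2 → posterior Dirichlet(5, 5/4, 17/2, 10)
obs 6: x=0 → posterior Dirichlet(6, 5/4, 17/2, 10)
obs 7: x=0 → posterior Dirichlet(7, 5/4, 17/2, 10)
obs 8: x=0 → posterior Dirichlet(8, 5/4, 17/2, 10)
obs 9: x=1 → posterior Dirichlet(8, 9/4, 17/2, 10)
obs 10: x=1 → posterior Dirichlet(8, 13/4, 17/2, 10)
obs 11: x=3 → posterior Dirichlet(8, 13/4, 17/2, 11)
obs 12: x=2 → posterior Dirichlet(8, 13/4, 19/2, 11)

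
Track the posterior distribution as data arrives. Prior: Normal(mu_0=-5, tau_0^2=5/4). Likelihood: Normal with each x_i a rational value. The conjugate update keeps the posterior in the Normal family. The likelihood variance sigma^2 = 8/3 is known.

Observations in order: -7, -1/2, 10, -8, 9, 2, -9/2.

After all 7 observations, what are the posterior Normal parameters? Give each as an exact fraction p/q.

obs 1: x=-7 → posterior Normal(-265/47, 40/47)
obs 2: x=-1/2 → posterior Normal(-545/124, 20/31)
obs 3: x=10 → posterior Normal(-35/22, 40/77)
obs 4: x=-8 → posterior Normal(-485/184, 10/23)
obs 5: x=9 → posterior Normal(-215/214, 40/107)
obs 6: x=2 → posterior Normal(-155/244, 20/61)
obs 7: x=-9/2 → posterior Normal(-145/137, 40/137)

mu_0=-145/137, tau_0^2=40/137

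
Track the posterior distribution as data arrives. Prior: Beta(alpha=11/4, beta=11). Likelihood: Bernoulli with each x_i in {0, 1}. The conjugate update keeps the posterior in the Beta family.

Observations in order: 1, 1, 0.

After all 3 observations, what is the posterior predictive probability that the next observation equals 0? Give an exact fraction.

48/67

obs 1: x=1 → posterior Beta(15/4, 11)
obs 2: x=1 → posterior Beta(19/4, 11)
obs 3: x=0 → posterior Beta(19/4, 12)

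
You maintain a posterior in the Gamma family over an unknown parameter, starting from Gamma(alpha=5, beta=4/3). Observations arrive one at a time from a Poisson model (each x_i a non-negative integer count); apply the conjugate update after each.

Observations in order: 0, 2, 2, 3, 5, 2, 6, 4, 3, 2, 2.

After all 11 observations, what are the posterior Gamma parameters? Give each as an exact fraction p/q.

alpha=36, beta=37/3

obs 1: x=0 → posterior Gamma(5, 7/3)
obs 2: x=2 → posterior Gamma(7, 10/3)
obs 3: x=2 → posterior Gamma(9, 13/3)
obs 4: x=3 → posterior Gamma(12, 16/3)
obs 5: x=5 → posterior Gamma(17, 19/3)
obs 6: x=2 → posterior Gamma(19, 22/3)
obs 7: x=6 → posterior Gamma(25, 25/3)
obs 8: x=4 → posterior Gamma(29, 28/3)
obs 9: x=3 → posterior Gamma(32, 31/3)
obs 10: x=2 → posterior Gamma(34, 34/3)
obs 11: x=2 → posterior Gamma(36, 37/3)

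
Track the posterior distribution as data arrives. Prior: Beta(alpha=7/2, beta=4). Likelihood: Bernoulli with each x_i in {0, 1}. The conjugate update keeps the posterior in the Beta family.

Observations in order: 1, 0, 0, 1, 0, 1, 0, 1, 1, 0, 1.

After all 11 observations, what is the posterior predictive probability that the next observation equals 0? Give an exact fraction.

18/37

obs 1: x=1 → posterior Beta(9/2, 4)
obs 2: x=0 → posterior Beta(9/2, 5)
obs 3: x=0 → posterior Beta(9/2, 6)
obs 4: x=1 → posterior Beta(11/2, 6)
obs 5: x=0 → posterior Beta(11/2, 7)
obs 6: x=1 → posterior Beta(13/2, 7)
obs 7: x=0 → posterior Beta(13/2, 8)
obs 8: x=1 → posterior Beta(15/2, 8)
obs 9: x=1 → posterior Beta(17/2, 8)
obs 10: x=0 → posterior Beta(17/2, 9)
obs 11: x=1 → posterior Beta(19/2, 9)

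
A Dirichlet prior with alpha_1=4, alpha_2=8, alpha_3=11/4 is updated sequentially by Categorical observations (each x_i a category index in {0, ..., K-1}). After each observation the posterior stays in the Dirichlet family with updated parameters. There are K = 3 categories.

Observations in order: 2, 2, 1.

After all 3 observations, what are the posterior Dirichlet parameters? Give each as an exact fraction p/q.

obs 1: x=2 → posterior Dirichlet(4, 8, 15/4)
obs 2: x=2 → posterior Dirichlet(4, 8, 19/4)
obs 3: x=1 → posterior Dirichlet(4, 9, 19/4)

alpha_1=4, alpha_2=9, alpha_3=19/4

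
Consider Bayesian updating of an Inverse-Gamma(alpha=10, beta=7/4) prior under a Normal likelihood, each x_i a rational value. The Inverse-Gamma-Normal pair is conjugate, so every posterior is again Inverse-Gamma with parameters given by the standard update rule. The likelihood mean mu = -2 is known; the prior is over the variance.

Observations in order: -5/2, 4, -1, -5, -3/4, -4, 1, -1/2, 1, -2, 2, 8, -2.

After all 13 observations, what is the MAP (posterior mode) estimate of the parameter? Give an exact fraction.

obs 1: x=-5/2 → posterior Inverse-Gamma(21/2, 15/8)
obs 2: x=4 → posterior Inverse-Gamma(11, 159/8)
obs 3: x=-1 → posterior Inverse-Gamma(23/2, 163/8)
obs 4: x=-5 → posterior Inverse-Gamma(12, 199/8)
obs 5: x=-3/4 → posterior Inverse-Gamma(25/2, 821/32)
obs 6: x=-4 → posterior Inverse-Gamma(13, 885/32)
obs 7: x=1 → posterior Inverse-Gamma(27/2, 1029/32)
obs 8: x=-1/2 → posterior Inverse-Gamma(14, 1065/32)
obs 9: x=1 → posterior Inverse-Gamma(29/2, 1209/32)
obs 10: x=-2 → posterior Inverse-Gamma(15, 1209/32)
obs 11: x=2 → posterior Inverse-Gamma(31/2, 1465/32)
obs 12: x=8 → posterior Inverse-Gamma(16, 3065/32)
obs 13: x=-2 → posterior Inverse-Gamma(33/2, 3065/32)

613/112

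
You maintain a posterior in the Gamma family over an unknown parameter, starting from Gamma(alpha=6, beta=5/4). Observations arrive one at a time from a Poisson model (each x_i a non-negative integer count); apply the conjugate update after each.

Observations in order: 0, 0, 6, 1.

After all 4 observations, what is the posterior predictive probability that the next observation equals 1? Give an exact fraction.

8032563642434211972/37252902984619140625

obs 1: x=0 → posterior Gamma(6, 9/4)
obs 2: x=0 → posterior Gamma(6, 13/4)
obs 3: x=6 → posterior Gamma(12, 17/4)
obs 4: x=1 → posterior Gamma(13, 21/4)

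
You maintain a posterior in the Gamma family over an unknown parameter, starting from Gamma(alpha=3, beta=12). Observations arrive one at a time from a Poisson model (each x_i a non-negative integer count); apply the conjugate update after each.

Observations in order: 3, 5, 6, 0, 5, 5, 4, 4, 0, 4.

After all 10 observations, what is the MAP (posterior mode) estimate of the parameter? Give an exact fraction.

obs 1: x=3 → posterior Gamma(6, 13)
obs 2: x=5 → posterior Gamma(11, 14)
obs 3: x=6 → posterior Gamma(17, 15)
obs 4: x=0 → posterior Gamma(17, 16)
obs 5: x=5 → posterior Gamma(22, 17)
obs 6: x=5 → posterior Gamma(27, 18)
obs 7: x=4 → posterior Gamma(31, 19)
obs 8: x=4 → posterior Gamma(35, 20)
obs 9: x=0 → posterior Gamma(35, 21)
obs 10: x=4 → posterior Gamma(39, 22)

19/11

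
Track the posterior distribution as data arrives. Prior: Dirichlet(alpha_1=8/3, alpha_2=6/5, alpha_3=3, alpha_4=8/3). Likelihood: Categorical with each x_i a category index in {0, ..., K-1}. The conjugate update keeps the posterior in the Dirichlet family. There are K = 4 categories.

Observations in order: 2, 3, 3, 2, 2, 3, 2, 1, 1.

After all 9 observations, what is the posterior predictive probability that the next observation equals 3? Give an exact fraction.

85/278

obs 1: x=2 → posterior Dirichlet(8/3, 6/5, 4, 8/3)
obs 2: x=3 → posterior Dirichlet(8/3, 6/5, 4, 11/3)
obs 3: x=3 → posterior Dirichlet(8/3, 6/5, 4, 14/3)
obs 4: x=2 → posterior Dirichlet(8/3, 6/5, 5, 14/3)
obs 5: x=2 → posterior Dirichlet(8/3, 6/5, 6, 14/3)
obs 6: x=3 → posterior Dirichlet(8/3, 6/5, 6, 17/3)
obs 7: x=2 → posterior Dirichlet(8/3, 6/5, 7, 17/3)
obs 8: x=1 → posterior Dirichlet(8/3, 11/5, 7, 17/3)
obs 9: x=1 → posterior Dirichlet(8/3, 16/5, 7, 17/3)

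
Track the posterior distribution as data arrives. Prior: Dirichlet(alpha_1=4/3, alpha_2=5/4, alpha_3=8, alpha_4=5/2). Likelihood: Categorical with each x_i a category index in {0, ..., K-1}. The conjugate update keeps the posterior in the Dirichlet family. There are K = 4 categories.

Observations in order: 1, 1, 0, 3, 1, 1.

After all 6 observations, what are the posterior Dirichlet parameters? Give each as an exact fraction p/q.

obs 1: x=1 → posterior Dirichlet(4/3, 9/4, 8, 5/2)
obs 2: x=1 → posterior Dirichlet(4/3, 13/4, 8, 5/2)
obs 3: x=0 → posterior Dirichlet(7/3, 13/4, 8, 5/2)
obs 4: x=3 → posterior Dirichlet(7/3, 13/4, 8, 7/2)
obs 5: x=1 → posterior Dirichlet(7/3, 17/4, 8, 7/2)
obs 6: x=1 → posterior Dirichlet(7/3, 21/4, 8, 7/2)

alpha_1=7/3, alpha_2=21/4, alpha_3=8, alpha_4=7/2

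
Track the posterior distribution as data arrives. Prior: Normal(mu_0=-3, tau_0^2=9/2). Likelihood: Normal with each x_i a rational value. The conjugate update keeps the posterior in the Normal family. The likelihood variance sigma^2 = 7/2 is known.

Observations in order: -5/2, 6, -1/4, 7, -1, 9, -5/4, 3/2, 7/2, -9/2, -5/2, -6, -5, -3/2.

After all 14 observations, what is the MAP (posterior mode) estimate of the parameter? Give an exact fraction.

obs 1: x=-5/2 → posterior Normal(-87/32, 63/32)
obs 2: x=6 → posterior Normal(21/50, 63/50)
obs 3: x=-1/4 → posterior Normal(33/136, 63/68)
obs 4: x=7 → posterior Normal(285/172, 63/86)
obs 5: x=-1 → posterior Normal(249/208, 63/104)
obs 6: x=9 → posterior Normal(573/244, 63/122)
obs 7: x=-5/4 → posterior Normal(66/35, 9/20)
obs 8: x=3/2 → posterior Normal(291/158, 63/158)
obs 9: x=7/2 → posterior Normal(177/88, 63/176)
obs 10: x=-9/2 → posterior Normal(273/194, 63/194)
obs 11: x=-5/2 → posterior Normal(57/53, 63/212)
obs 12: x=-6 → posterior Normal(12/23, 63/230)
obs 13: x=-5 → posterior Normal(15/124, 63/248)
obs 14: x=-3/2 → posterior Normal(3/266, 9/38)

3/266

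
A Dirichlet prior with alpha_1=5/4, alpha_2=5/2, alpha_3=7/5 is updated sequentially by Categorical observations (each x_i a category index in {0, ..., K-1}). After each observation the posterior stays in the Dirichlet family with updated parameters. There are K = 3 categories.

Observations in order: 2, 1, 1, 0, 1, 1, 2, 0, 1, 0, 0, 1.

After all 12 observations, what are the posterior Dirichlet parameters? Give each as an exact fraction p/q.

alpha_1=21/4, alpha_2=17/2, alpha_3=17/5

obs 1: x=2 → posterior Dirichlet(5/4, 5/2, 12/5)
obs 2: x=1 → posterior Dirichlet(5/4, 7/2, 12/5)
obs 3: x=1 → posterior Dirichlet(5/4, 9/2, 12/5)
obs 4: x=0 → posterior Dirichlet(9/4, 9/2, 12/5)
obs 5: x=1 → posterior Dirichlet(9/4, 11/2, 12/5)
obs 6: x=1 → posterior Dirichlet(9/4, 13/2, 12/5)
obs 7: x=2 → posterior Dirichlet(9/4, 13/2, 17/5)
obs 8: x=0 → posterior Dirichlet(13/4, 13/2, 17/5)
obs 9: x=1 → posterior Dirichlet(13/4, 15/2, 17/5)
obs 10: x=0 → posterior Dirichlet(17/4, 15/2, 17/5)
obs 11: x=0 → posterior Dirichlet(21/4, 15/2, 17/5)
obs 12: x=1 → posterior Dirichlet(21/4, 17/2, 17/5)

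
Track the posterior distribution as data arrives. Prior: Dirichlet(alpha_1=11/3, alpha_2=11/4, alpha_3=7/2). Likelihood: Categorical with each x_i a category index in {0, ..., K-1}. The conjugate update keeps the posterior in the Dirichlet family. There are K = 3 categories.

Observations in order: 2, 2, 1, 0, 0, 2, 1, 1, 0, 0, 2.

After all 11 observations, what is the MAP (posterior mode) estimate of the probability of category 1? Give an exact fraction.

57/215

obs 1: x=2 → posterior Dirichlet(11/3, 11/4, 9/2)
obs 2: x=2 → posterior Dirichlet(11/3, 11/4, 11/2)
obs 3: x=1 → posterior Dirichlet(11/3, 15/4, 11/2)
obs 4: x=0 → posterior Dirichlet(14/3, 15/4, 11/2)
obs 5: x=0 → posterior Dirichlet(17/3, 15/4, 11/2)
obs 6: x=2 → posterior Dirichlet(17/3, 15/4, 13/2)
obs 7: x=1 → posterior Dirichlet(17/3, 19/4, 13/2)
obs 8: x=1 → posterior Dirichlet(17/3, 23/4, 13/2)
obs 9: x=0 → posterior Dirichlet(20/3, 23/4, 13/2)
obs 10: x=0 → posterior Dirichlet(23/3, 23/4, 13/2)
obs 11: x=2 → posterior Dirichlet(23/3, 23/4, 15/2)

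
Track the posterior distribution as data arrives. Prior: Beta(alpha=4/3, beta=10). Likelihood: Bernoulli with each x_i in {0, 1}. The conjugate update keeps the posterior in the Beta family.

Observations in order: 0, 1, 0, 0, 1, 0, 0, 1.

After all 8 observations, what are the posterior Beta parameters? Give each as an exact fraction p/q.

alpha=13/3, beta=15

obs 1: x=0 → posterior Beta(4/3, 11)
obs 2: x=1 → posterior Beta(7/3, 11)
obs 3: x=0 → posterior Beta(7/3, 12)
obs 4: x=0 → posterior Beta(7/3, 13)
obs 5: x=1 → posterior Beta(10/3, 13)
obs 6: x=0 → posterior Beta(10/3, 14)
obs 7: x=0 → posterior Beta(10/3, 15)
obs 8: x=1 → posterior Beta(13/3, 15)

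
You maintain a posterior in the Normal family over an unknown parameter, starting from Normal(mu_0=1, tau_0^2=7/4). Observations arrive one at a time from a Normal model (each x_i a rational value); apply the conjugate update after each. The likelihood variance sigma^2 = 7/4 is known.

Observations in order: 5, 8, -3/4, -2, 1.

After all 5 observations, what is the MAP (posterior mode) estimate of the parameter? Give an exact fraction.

49/24

obs 1: x=5 → posterior Normal(3, 7/8)
obs 2: x=8 → posterior Normal(14/3, 7/12)
obs 3: x=-3/4 → posterior Normal(53/16, 7/16)
obs 4: x=-2 → posterior Normal(9/4, 7/20)
obs 5: x=1 → posterior Normal(49/24, 7/24)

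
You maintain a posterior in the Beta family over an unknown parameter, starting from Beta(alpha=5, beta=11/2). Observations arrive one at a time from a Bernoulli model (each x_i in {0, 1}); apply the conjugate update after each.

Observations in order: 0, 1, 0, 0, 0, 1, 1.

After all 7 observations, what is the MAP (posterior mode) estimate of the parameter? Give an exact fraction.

obs 1: x=0 → posterior Beta(5, 13/2)
obs 2: x=1 → posterior Beta(6, 13/2)
obs 3: x=0 → posterior Beta(6, 15/2)
obs 4: x=0 → posterior Beta(6, 17/2)
obs 5: x=0 → posterior Beta(6, 19/2)
obs 6: x=1 → posterior Beta(7, 19/2)
obs 7: x=1 → posterior Beta(8, 19/2)

14/31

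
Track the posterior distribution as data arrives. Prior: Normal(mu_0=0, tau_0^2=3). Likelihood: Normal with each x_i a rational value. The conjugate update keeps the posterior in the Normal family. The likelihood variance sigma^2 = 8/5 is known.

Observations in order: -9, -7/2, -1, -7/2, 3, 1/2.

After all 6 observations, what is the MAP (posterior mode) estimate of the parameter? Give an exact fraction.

obs 1: x=-9 → posterior Normal(-135/23, 24/23)
obs 2: x=-7/2 → posterior Normal(-375/76, 12/19)
obs 3: x=-1 → posterior Normal(-405/106, 24/53)
obs 4: x=-7/2 → posterior Normal(-15/4, 6/17)
obs 5: x=3 → posterior Normal(-210/83, 24/83)
obs 6: x=1/2 → posterior Normal(-405/196, 12/49)

-405/196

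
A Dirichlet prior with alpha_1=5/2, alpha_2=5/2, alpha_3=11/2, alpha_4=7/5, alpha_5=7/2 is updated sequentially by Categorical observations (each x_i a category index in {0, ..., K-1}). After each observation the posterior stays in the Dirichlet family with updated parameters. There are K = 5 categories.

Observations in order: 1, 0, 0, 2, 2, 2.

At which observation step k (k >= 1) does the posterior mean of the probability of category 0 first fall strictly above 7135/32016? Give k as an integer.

obs 1: x=1 → posterior Dirichlet(5/2, 7/2, 11/2, 7/5, 7/2)
obs 2: x=0 → posterior Dirichlet(7/2, 7/2, 11/2, 7/5, 7/2)
obs 3: x=0 → posterior Dirichlet(9/2, 7/2, 11/2, 7/5, 7/2)
obs 4: x=2 → posterior Dirichlet(9/2, 7/2, 13/2, 7/5, 7/2)
obs 5: x=2 → posterior Dirichlet(9/2, 7/2, 15/2, 7/5, 7/2)
obs 6: x=2 → posterior Dirichlet(9/2, 7/2, 17/2, 7/5, 7/2)

k = 3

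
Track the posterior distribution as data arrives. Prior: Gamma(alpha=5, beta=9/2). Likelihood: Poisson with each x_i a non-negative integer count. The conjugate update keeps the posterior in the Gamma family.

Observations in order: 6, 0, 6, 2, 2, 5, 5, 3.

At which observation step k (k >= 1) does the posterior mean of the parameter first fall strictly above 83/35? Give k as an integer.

k = 6

obs 1: x=6 → posterior Gamma(11, 11/2)
obs 2: x=0 → posterior Gamma(11, 13/2)
obs 3: x=6 → posterior Gamma(17, 15/2)
obs 4: x=2 → posterior Gamma(19, 17/2)
obs 5: x=2 → posterior Gamma(21, 19/2)
obs 6: x=5 → posterior Gamma(26, 21/2)
obs 7: x=5 → posterior Gamma(31, 23/2)
obs 8: x=3 → posterior Gamma(34, 25/2)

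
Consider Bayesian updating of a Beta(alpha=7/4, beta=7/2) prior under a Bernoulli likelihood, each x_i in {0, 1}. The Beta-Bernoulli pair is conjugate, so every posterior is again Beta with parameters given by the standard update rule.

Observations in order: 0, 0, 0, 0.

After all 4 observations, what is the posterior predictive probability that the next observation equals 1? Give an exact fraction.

obs 1: x=0 → posterior Beta(7/4, 9/2)
obs 2: x=0 → posterior Beta(7/4, 11/2)
obs 3: x=0 → posterior Beta(7/4, 13/2)
obs 4: x=0 → posterior Beta(7/4, 15/2)

7/37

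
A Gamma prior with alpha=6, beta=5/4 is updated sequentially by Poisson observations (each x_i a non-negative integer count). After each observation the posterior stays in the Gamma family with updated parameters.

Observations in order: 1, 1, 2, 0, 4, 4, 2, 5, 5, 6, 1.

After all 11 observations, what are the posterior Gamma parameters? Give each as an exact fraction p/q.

obs 1: x=1 → posterior Gamma(7, 9/4)
obs 2: x=1 → posterior Gamma(8, 13/4)
obs 3: x=2 → posterior Gamma(10, 17/4)
obs 4: x=0 → posterior Gamma(10, 21/4)
obs 5: x=4 → posterior Gamma(14, 25/4)
obs 6: x=4 → posterior Gamma(18, 29/4)
obs 7: x=2 → posterior Gamma(20, 33/4)
obs 8: x=5 → posterior Gamma(25, 37/4)
obs 9: x=5 → posterior Gamma(30, 41/4)
obs 10: x=6 → posterior Gamma(36, 45/4)
obs 11: x=1 → posterior Gamma(37, 49/4)

alpha=37, beta=49/4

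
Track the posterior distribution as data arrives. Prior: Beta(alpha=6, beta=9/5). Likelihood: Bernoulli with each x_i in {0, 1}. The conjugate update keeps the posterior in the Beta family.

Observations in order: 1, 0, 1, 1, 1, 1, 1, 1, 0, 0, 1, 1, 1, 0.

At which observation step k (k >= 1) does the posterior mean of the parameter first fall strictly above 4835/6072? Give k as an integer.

obs 1: x=1 → posterior Beta(7, 9/5)
obs 2: x=0 → posterior Beta(7, 14/5)
obs 3: x=1 → posterior Beta(8, 14/5)
obs 4: x=1 → posterior Beta(9, 14/5)
obs 5: x=1 → posterior Beta(10, 14/5)
obs 6: x=1 → posterior Beta(11, 14/5)
obs 7: x=1 → posterior Beta(12, 14/5)
obs 8: x=1 → posterior Beta(13, 14/5)
obs 9: x=0 → posterior Beta(13, 19/5)
obs 10: x=0 → posterior Beta(13, 24/5)
obs 11: x=1 → posterior Beta(14, 24/5)
obs 12: x=1 → posterior Beta(15, 24/5)
obs 13: x=1 → posterior Beta(16, 24/5)
obs 14: x=0 → posterior Beta(16, 29/5)

k = 6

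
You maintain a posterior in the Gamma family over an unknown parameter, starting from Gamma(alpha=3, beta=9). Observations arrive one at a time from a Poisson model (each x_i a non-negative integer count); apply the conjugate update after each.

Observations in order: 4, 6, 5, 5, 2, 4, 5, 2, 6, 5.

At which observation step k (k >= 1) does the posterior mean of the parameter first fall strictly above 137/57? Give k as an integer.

obs 1: x=4 → posterior Gamma(7, 10)
obs 2: x=6 → posterior Gamma(13, 11)
obs 3: x=5 → posterior Gamma(18, 12)
obs 4: x=5 → posterior Gamma(23, 13)
obs 5: x=2 → posterior Gamma(25, 14)
obs 6: x=4 → posterior Gamma(29, 15)
obs 7: x=5 → posterior Gamma(34, 16)
obs 8: x=2 → posterior Gamma(36, 17)
obs 9: x=6 → posterior Gamma(42, 18)
obs 10: x=5 → posterior Gamma(47, 19)

k = 10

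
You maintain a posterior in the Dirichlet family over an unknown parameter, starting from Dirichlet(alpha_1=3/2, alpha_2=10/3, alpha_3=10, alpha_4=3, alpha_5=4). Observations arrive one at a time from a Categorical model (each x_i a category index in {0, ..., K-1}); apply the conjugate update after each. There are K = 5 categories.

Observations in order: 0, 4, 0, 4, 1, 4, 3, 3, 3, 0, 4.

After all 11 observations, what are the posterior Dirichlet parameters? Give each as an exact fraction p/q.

obs 1: x=0 → posterior Dirichlet(5/2, 10/3, 10, 3, 4)
obs 2: x=4 → posterior Dirichlet(5/2, 10/3, 10, 3, 5)
obs 3: x=0 → posterior Dirichlet(7/2, 10/3, 10, 3, 5)
obs 4: x=4 → posterior Dirichlet(7/2, 10/3, 10, 3, 6)
obs 5: x=1 → posterior Dirichlet(7/2, 13/3, 10, 3, 6)
obs 6: x=4 → posterior Dirichlet(7/2, 13/3, 10, 3, 7)
obs 7: x=3 → posterior Dirichlet(7/2, 13/3, 10, 4, 7)
obs 8: x=3 → posterior Dirichlet(7/2, 13/3, 10, 5, 7)
obs 9: x=3 → posterior Dirichlet(7/2, 13/3, 10, 6, 7)
obs 10: x=0 → posterior Dirichlet(9/2, 13/3, 10, 6, 7)
obs 11: x=4 → posterior Dirichlet(9/2, 13/3, 10, 6, 8)

alpha_1=9/2, alpha_2=13/3, alpha_3=10, alpha_4=6, alpha_5=8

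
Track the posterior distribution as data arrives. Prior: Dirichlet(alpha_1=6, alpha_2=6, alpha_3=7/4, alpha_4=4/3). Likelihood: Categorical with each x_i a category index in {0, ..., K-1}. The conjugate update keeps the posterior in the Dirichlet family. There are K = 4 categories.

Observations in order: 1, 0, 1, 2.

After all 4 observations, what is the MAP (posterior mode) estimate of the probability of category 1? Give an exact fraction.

obs 1: x=1 → posterior Dirichlet(6, 7, 7/4, 4/3)
obs 2: x=0 → posterior Dirichlet(7, 7, 7/4, 4/3)
obs 3: x=1 → posterior Dirichlet(7, 8, 7/4, 4/3)
obs 4: x=2 → posterior Dirichlet(7, 8, 11/4, 4/3)

84/181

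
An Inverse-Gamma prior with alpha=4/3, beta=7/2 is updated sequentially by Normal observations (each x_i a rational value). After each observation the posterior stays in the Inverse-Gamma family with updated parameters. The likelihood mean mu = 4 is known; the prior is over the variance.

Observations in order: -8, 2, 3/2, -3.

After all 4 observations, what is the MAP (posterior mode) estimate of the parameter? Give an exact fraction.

obs 1: x=-8 → posterior Inverse-Gamma(11/6, 151/2)
obs 2: x=2 → posterior Inverse-Gamma(7/3, 155/2)
obs 3: x=3/2 → posterior Inverse-Gamma(17/6, 645/8)
obs 4: x=-3 → posterior Inverse-Gamma(10/3, 841/8)

2523/104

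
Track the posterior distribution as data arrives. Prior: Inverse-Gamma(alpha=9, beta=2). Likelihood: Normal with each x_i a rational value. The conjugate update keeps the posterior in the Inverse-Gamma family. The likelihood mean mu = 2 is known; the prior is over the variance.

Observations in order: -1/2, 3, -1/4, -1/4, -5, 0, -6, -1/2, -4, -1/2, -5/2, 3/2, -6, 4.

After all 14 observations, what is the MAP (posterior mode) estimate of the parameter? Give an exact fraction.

2203/272

obs 1: x=-1/2 → posterior Inverse-Gamma(19/2, 41/8)
obs 2: x=3 → posterior Inverse-Gamma(10, 45/8)
obs 3: x=-1/4 → posterior Inverse-Gamma(21/2, 261/32)
obs 4: x=-1/4 → posterior Inverse-Gamma(11, 171/16)
obs 5: x=-5 → posterior Inverse-Gamma(23/2, 563/16)
obs 6: x=0 → posterior Inverse-Gamma(12, 595/16)
obs 7: x=-6 → posterior Inverse-Gamma(25/2, 1107/16)
obs 8: x=-1/2 → posterior Inverse-Gamma(13, 1157/16)
obs 9: x=-4 → posterior Inverse-Gamma(27/2, 1445/16)
obs 10: x=-1/2 → posterior Inverse-Gamma(14, 1495/16)
obs 11: x=-5/2 → posterior Inverse-Gamma(29/2, 1657/16)
obs 12: x=3/2 → posterior Inverse-Gamma(15, 1659/16)
obs 13: x=-6 → posterior Inverse-Gamma(31/2, 2171/16)
obs 14: x=4 → posterior Inverse-Gamma(16, 2203/16)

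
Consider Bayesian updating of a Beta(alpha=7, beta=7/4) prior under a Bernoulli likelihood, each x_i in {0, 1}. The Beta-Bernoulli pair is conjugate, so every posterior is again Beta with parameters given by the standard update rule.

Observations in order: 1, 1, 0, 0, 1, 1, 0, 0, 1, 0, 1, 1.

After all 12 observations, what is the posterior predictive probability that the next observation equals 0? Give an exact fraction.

obs 1: x=1 → posterior Beta(8, 7/4)
obs 2: x=1 → posterior Beta(9, 7/4)
obs 3: x=0 → posterior Beta(9, 11/4)
obs 4: x=0 → posterior Beta(9, 15/4)
obs 5: x=1 → posterior Beta(10, 15/4)
obs 6: x=1 → posterior Beta(11, 15/4)
obs 7: x=0 → posterior Beta(11, 19/4)
obs 8: x=0 → posterior Beta(11, 23/4)
obs 9: x=1 → posterior Beta(12, 23/4)
obs 10: x=0 → posterior Beta(12, 27/4)
obs 11: x=1 → posterior Beta(13, 27/4)
obs 12: x=1 → posterior Beta(14, 27/4)

27/83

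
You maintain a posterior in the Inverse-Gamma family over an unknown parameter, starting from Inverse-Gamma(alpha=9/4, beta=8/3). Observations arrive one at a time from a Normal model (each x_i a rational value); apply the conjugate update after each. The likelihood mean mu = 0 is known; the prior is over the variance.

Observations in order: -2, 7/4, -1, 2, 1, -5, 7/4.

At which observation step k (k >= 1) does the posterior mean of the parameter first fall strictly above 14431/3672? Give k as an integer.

k = 6

obs 1: x=-2 → posterior Inverse-Gamma(11/4, 14/3)
obs 2: x=7/4 → posterior Inverse-Gamma(13/4, 595/96)
obs 3: x=-1 → posterior Inverse-Gamma(15/4, 643/96)
obs 4: x=2 → posterior Inverse-Gamma(17/4, 835/96)
obs 5: x=1 → posterior Inverse-Gamma(19/4, 883/96)
obs 6: x=-5 → posterior Inverse-Gamma(21/4, 2083/96)
obs 7: x=7/4 → posterior Inverse-Gamma(23/4, 1115/48)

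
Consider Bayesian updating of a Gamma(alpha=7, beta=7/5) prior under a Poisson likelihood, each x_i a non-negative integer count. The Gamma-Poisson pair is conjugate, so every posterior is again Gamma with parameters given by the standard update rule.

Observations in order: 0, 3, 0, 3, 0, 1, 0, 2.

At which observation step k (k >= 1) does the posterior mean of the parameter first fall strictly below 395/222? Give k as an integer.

obs 1: x=0 → posterior Gamma(7, 12/5)
obs 2: x=3 → posterior Gamma(10, 17/5)
obs 3: x=0 → posterior Gamma(10, 22/5)
obs 4: x=3 → posterior Gamma(13, 27/5)
obs 5: x=0 → posterior Gamma(13, 32/5)
obs 6: x=1 → posterior Gamma(14, 37/5)
obs 7: x=0 → posterior Gamma(14, 42/5)
obs 8: x=2 → posterior Gamma(16, 47/5)

k = 7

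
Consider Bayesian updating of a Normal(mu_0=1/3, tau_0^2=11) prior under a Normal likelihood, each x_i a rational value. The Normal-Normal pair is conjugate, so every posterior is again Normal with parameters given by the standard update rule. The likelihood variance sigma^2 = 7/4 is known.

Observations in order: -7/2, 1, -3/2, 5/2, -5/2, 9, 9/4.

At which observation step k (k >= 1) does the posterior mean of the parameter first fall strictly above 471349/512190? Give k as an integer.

obs 1: x=-7/2 → posterior Normal(-455/153, 77/51)
obs 2: x=1 → posterior Normal(-17/15, 77/95)
obs 3: x=-3/2 → posterior Normal(-521/417, 77/139)
obs 4: x=5/2 → posterior Normal(-191/549, 77/183)
obs 5: x=-5/2 → posterior Normal(-521/681, 77/227)
obs 6: x=9 → posterior Normal(667/813, 77/271)
obs 7: x=9/4 → posterior Normal(964/945, 11/45)

k = 7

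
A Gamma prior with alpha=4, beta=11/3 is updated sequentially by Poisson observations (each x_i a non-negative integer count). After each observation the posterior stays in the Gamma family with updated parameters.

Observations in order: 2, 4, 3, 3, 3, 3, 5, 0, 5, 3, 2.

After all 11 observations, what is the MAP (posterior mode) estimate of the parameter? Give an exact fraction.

obs 1: x=2 → posterior Gamma(6, 14/3)
obs 2: x=4 → posterior Gamma(10, 17/3)
obs 3: x=3 → posterior Gamma(13, 20/3)
obs 4: x=3 → posterior Gamma(16, 23/3)
obs 5: x=3 → posterior Gamma(19, 26/3)
obs 6: x=3 → posterior Gamma(22, 29/3)
obs 7: x=5 → posterior Gamma(27, 32/3)
obs 8: x=0 → posterior Gamma(27, 35/3)
obs 9: x=5 → posterior Gamma(32, 38/3)
obs 10: x=3 → posterior Gamma(35, 41/3)
obs 11: x=2 → posterior Gamma(37, 44/3)

27/11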